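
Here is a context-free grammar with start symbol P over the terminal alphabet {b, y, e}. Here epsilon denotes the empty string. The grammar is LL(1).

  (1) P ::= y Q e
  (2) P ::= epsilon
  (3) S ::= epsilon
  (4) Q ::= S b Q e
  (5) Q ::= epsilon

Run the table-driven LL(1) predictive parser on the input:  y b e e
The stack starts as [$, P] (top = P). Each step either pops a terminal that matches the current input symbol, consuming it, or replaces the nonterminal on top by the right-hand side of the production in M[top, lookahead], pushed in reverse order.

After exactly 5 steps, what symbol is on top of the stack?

Q

step 1: stack=$ P  input=y b e e $  — expand P ::= y Q e
step 2: stack=$ e Q y  input=y b e e $  — match y
step 3: stack=$ e Q  input=b e e $  — expand Q ::= S b Q e
step 4: stack=$ e e Q b S  input=b e e $  — expand S ::= epsilon
step 5: stack=$ e e Q b  input=b e e $  — match b
Stack after step 5: $ e e Q (top = Q).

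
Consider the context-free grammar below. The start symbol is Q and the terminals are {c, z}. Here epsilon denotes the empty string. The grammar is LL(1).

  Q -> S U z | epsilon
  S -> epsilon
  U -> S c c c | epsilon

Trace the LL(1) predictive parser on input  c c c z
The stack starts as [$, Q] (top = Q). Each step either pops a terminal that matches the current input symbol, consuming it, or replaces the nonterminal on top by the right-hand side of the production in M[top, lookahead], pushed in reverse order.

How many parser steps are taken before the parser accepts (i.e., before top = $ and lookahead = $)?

8

     Stack        Input      Action
  1  $ Q          c c c z $  expand Q -> S U z
  2  $ z U S      c c c z $  expand S -> epsilon
  3  $ z U        c c c z $  expand U -> S c c c
  4  $ z c c c S  c c c z $  expand S -> epsilon
  5  $ z c c c    c c c z $  match c
  6  $ z c c      c c z $    match c
  7  $ z c        c z $      match c
  8  $ z          z $        match z
Accept reached after 8 steps.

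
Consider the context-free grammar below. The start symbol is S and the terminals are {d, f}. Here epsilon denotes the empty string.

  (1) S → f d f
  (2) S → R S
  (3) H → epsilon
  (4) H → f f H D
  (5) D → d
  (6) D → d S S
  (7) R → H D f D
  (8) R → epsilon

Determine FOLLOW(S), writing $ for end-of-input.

FIRST(H): from H→epsilon we get {epsilon}; from H→f f H D we get {f}. So FIRST(H) = {epsilon, f}.
FIRST(D): from D→d we get {d}; from D→d S S we get {d}. So FIRST(D) = {d}.
FIRST(R): from R→H D f D we get {d, f}; from R→epsilon we get {epsilon}. So FIRST(R) = {epsilon, d, f}.
FIRST(S): from S→f d f we get {f}; from S→R S we get {d, f}. So FIRST(S) = {d, f}.
FOLLOW(S) includes $ since S is the start symbol.
FOLLOW(H): in H→f f H D, H is followed by D with FIRST {d}; in R→H D f D, H is followed by D f D with FIRST {d}. Thus FOLLOW(H) = {d}.
FOLLOW(R): in S→R S, R is followed by S with FIRST {d, f}. Thus FOLLOW(R) = {d, f}.
FOLLOW(D): in H→f f H D, the suffix after D is empty, so FOLLOW(D) ⊇ FOLLOW(H) = {d}; in R→H D f D (occurrence 1), D is followed by f D with FIRST {f}; in R→H D f D (occurrence 2), the suffix after D is empty, so FOLLOW(D) ⊇ FOLLOW(R) = {d, f}. Thus FOLLOW(D) = {d, f}.
FOLLOW(S): in S→R S, the suffix after S is empty (adds nothing new); in D→d S S (occurrence 1), S is followed by S with FIRST {d, f}; in D→d S S (occurrence 2), the suffix after S is empty, so FOLLOW(S) ⊇ FOLLOW(D) = {d, f}. Thus FOLLOW(S) = {$, d, f}.

{$, d, f}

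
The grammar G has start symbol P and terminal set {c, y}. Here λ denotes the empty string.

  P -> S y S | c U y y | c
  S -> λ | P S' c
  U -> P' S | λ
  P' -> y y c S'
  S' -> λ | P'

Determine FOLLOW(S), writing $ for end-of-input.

{$, c, y}

FIRST(P'): from P'->y y c S' we get {y}. So FIRST(P') = {y}.
FIRST(U): from U->P' S we get {y}; from U->λ we get {λ}. So FIRST(U) = {λ, y}.
FIRST(S'): from S'->λ we get {λ}; from S'->P' we get {y}. So FIRST(S') = {λ, y}.
FIRST(P): from P->S y S we get {c, y}; from P->c U y y we get {c}; from P->c we get {c}. So FIRST(P) = {c, y}.
FIRST(S): from S->λ we get {λ}; from S->P S' c we get {c, y}. So FIRST(S) = {λ, c, y}.
FOLLOW(P) includes $ since P is the start symbol.
FOLLOW(P): in S->P S' c, P is followed by S' c with FIRST {c, y}. Thus FOLLOW(P) = {$, c, y}.
FOLLOW(U): in P->c U y y, U is followed by y y with FIRST {y}. Thus FOLLOW(U) = {y}.
FOLLOW(S): in P->S y S (occurrence 1), S is followed by y S with FIRST {y}; in P->S y S (occurrence 2), the suffix after S is empty, so FOLLOW(S) ⊇ FOLLOW(P) = {$, c, y}; in U->P' S, the suffix after S is empty, so FOLLOW(S) ⊇ FOLLOW(U) = {y}. Thus FOLLOW(S) = {$, c, y}.
FOLLOW(P'): in U->P' S, P' is followed by S with FIRST {λ, c, y}; in U->P' S, the suffix after P' is nullable, so FOLLOW(P') ⊇ FOLLOW(U) = {y}; in S'->P', the suffix after P' is empty, so FOLLOW(P') ⊇ FOLLOW(S') = {c, y}. Thus FOLLOW(P') = {c, y}.
FOLLOW(S'): in S->P S' c, S' is followed by c with FIRST {c}; in P'->y y c S', the suffix after S' is empty, so FOLLOW(S') ⊇ FOLLOW(P') = {c, y}. Thus FOLLOW(S') = {c, y}.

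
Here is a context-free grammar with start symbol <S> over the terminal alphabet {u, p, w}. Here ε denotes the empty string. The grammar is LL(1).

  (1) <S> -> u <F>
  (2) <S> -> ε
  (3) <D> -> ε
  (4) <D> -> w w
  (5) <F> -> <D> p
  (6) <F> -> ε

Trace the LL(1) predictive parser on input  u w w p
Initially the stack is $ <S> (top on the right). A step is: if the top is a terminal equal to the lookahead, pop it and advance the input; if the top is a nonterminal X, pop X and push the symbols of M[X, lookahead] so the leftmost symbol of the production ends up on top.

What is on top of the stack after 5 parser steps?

w

     Stack    Input      Action
  1  $ <S>    u w w p $  expand <S> -> u <F>
  2  $ <F> u  u w w p $  match u
  3  $ <F>    w w p $    expand <F> -> <D> p
  4  $ p <D>  w w p $    expand <D> -> w w
  5  $ p w w  w w p $    match w
Stack after step 5: $ p w (top = w).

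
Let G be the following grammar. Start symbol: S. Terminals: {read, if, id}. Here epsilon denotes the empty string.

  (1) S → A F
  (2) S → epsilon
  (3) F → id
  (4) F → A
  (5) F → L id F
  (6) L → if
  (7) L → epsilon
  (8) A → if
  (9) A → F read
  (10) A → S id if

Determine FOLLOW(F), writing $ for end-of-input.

{$, id, read}

FIRST(L): from L→if we get {if}; from L→epsilon we get {epsilon}. So FIRST(L) = {epsilon, if}.
FIRST(S): from S→A F we get {id, if}; from S→epsilon we get {epsilon}. So FIRST(S) = {epsilon, id, if}.
FIRST(F): from F→id we get {id}; from F→A we get {id, if}; from F→L id F we get {id, if}. So FIRST(F) = {id, if}.
FIRST(A): from A→if we get {if}; from A→F read we get {id, if}; from A→S id if we get {id, if}. So FIRST(A) = {id, if}.
FOLLOW(S) includes $ since S is the start symbol.
FOLLOW(S): in A→S id if, S is followed by id if with FIRST {id}. Thus FOLLOW(S) = {$, id}.
FOLLOW(F): in S→A F, the suffix after F is empty, so FOLLOW(F) ⊇ FOLLOW(S) = {$, id}; in F→L id F, the suffix after F is empty (adds nothing new); in A→F read, F is followed by read with FIRST {read}. Thus FOLLOW(F) = {$, id, read}.
FOLLOW(L): in F→L id F, L is followed by id F with FIRST {id}. Thus FOLLOW(L) = {id}.
FOLLOW(A): in S→A F, A is followed by F with FIRST {id, if}; in F→A, the suffix after A is empty, so FOLLOW(A) ⊇ FOLLOW(F) = {$, id, read}. Thus FOLLOW(A) = {$, id, if, read}.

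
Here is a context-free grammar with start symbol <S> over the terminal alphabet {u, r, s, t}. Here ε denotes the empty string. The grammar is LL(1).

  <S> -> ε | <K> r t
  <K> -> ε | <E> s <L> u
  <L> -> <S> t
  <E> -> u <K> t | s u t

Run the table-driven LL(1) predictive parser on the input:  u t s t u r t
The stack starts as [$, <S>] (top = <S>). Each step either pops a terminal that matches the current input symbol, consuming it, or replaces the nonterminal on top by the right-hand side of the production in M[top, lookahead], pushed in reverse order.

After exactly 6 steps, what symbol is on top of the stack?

step 1: stack=$ <S>  input=u t s t u r t $  — expand <S> -> <K> r t
step 2: stack=$ t r <K>  input=u t s t u r t $  — expand <K> -> <E> s <L> u
step 3: stack=$ t r u <L> s <E>  input=u t s t u r t $  — expand <E> -> u <K> t
step 4: stack=$ t r u <L> s t <K> u  input=u t s t u r t $  — match u
step 5: stack=$ t r u <L> s t <K>  input=t s t u r t $  — expand <K> -> ε
step 6: stack=$ t r u <L> s t  input=t s t u r t $  — match t
Stack after step 6: $ t r u <L> s (top = s).

s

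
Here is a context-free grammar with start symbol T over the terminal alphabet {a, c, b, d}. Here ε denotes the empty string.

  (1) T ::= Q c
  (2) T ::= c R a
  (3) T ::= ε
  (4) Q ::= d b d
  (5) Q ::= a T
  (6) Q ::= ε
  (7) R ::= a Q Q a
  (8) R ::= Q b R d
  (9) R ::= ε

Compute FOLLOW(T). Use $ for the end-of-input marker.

FIRST(Q) = {ε, a, d}
FIRST(T) = {ε, a, c, d}  (via Q c)
FIRST(R) = {ε, a, b, d}  (via Q b R d)
FOLLOW(T) includes $ since T is the start symbol.
FOLLOW(Q): in T::=Q c, Q is followed by c with FIRST {c}; in R::=a Q Q a (occurrence 1), Q is followed by Q a with FIRST {a, d}; in R::=a Q Q a (occurrence 2), Q is followed by a with FIRST {a}; in R::=Q b R d, Q is followed by b R d with FIRST {b}. Thus FOLLOW(Q) = {a, b, c, d}.
FOLLOW(T): in Q::=a T, the suffix after T is empty, so FOLLOW(T) ⊇ FOLLOW(Q) = {a, b, c, d}. Thus FOLLOW(T) = {$, a, b, c, d}.
FOLLOW(R): in T::=c R a, R is followed by a with FIRST {a}; in R::=Q b R d, R is followed by d with FIRST {d}. Thus FOLLOW(R) = {a, d}.

{$, a, b, c, d}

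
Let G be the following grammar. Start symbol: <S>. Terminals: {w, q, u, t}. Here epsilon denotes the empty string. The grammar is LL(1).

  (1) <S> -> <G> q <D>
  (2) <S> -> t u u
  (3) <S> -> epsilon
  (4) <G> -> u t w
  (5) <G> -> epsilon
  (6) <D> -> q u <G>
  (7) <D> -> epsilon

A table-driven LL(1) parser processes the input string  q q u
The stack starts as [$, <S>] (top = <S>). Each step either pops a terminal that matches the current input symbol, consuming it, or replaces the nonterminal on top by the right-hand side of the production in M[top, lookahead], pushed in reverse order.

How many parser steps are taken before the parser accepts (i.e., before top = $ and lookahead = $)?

step 1: stack=$ <S>  input=q q u $  — expand <S> -> <G> q <D>
step 2: stack=$ <D> q <G>  input=q q u $  — expand <G> -> epsilon
step 3: stack=$ <D> q  input=q q u $  — match q
step 4: stack=$ <D>  input=q u $  — expand <D> -> q u <G>
step 5: stack=$ <G> u q  input=q u $  — match q
step 6: stack=$ <G> u  input=u $  — match u
step 7: stack=$ <G>  input=$  — expand <G> -> epsilon
Accept reached after 7 steps.

7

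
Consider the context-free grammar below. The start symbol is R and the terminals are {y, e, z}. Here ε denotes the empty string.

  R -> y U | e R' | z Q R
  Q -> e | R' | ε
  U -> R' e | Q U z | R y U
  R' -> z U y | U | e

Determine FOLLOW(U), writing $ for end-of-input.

{$, e, y, z}

FIRST(R) = {e, y, z}
FIRST(Q) = {ε, e, y, z}  (via R')
FIRST(U) = {e, y, z}  (via R' e, Q U z, R y U)
FIRST(R') = {e, y, z}  (via U)
FOLLOW(R) includes $ since R is the start symbol.
FOLLOW(R): in R->z Q R, the suffix after R is empty (adds nothing new); in U->R y U, R is followed by y U with FIRST {y}. Thus FOLLOW(R) = {$, y}.
FOLLOW(Q): in R->z Q R, Q is followed by R with FIRST {e, y, z}; in U->Q U z, Q is followed by U z with FIRST {e, y, z}. Thus FOLLOW(Q) = {e, y, z}.
FOLLOW(R'): in R->e R', the suffix after R' is empty, so FOLLOW(R') ⊇ FOLLOW(R) = {$, y}; in Q->R', the suffix after R' is empty, so FOLLOW(R') ⊇ FOLLOW(Q) = {e, y, z}; in U->R' e, R' is followed by e with FIRST {e}. Thus FOLLOW(R') = {$, e, y, z}.
FOLLOW(U): in R->y U, the suffix after U is empty, so FOLLOW(U) ⊇ FOLLOW(R) = {$, y}; in U->Q U z, U is followed by z with FIRST {z}; in U->R y U, the suffix after U is empty (adds nothing new); in R'->z U y, U is followed by y with FIRST {y}; in R'->U, the suffix after U is empty, so FOLLOW(U) ⊇ FOLLOW(R') = {$, e, y, z}. Thus FOLLOW(U) = {$, e, y, z}.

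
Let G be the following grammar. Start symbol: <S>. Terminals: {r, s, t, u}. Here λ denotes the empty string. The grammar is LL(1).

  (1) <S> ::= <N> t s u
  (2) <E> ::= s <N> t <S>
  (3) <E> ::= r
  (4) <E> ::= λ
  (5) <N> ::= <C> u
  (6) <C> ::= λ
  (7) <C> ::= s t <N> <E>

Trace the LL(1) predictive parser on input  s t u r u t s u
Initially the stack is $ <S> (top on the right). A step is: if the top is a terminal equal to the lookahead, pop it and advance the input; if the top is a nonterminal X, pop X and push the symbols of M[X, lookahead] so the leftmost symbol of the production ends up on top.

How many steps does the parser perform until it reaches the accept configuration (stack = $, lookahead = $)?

      Stack                  Input              Action
   1  $ <S>                  s t u r u t s u $  expand <S> ::= <N> t s u
   2  $ u s t <N>            s t u r u t s u $  expand <N> ::= <C> u
   3  $ u s t u <C>          s t u r u t s u $  expand <C> ::= s t <N> <E>
   4  $ u s t u <E> <N> t s  s t u r u t s u $  match s
   5  $ u s t u <E> <N> t    t u r u t s u $    match t
   6  $ u s t u <E> <N>      u r u t s u $      expand <N> ::= <C> u
   7  $ u s t u <E> u <C>    u r u t s u $      expand <C> ::= λ
   8  $ u s t u <E> u        u r u t s u $      match u
   9  $ u s t u <E>          r u t s u $        expand <E> ::= r
  10  $ u s t u r            r u t s u $        match r
  11  $ u s t u              u t s u $          match u
  12  $ u s t                t s u $            match t
  13  $ u s                  s u $              match s
  14  $ u                    u $                match u
Accept reached after 14 steps.

14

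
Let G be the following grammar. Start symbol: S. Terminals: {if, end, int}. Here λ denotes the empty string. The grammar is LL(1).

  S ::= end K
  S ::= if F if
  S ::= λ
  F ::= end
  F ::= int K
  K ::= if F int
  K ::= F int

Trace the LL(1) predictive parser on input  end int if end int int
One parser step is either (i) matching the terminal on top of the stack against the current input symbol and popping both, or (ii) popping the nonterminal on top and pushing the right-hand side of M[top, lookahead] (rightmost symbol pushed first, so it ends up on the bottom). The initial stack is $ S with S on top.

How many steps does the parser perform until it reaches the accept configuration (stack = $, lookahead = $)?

11

      Stack           Input                     Action
   1  $ S             end int if end int int $  expand S ::= end K
   2  $ K end         end int if end int int $  match end
   3  $ K             int if end int int $      expand K ::= F int
   4  $ int F         int if end int int $      expand F ::= int K
   5  $ int K int     int if end int int $      match int
   6  $ int K         if end int int $          expand K ::= if F int
   7  $ int int F if  if end int int $          match if
   8  $ int int F     end int int $             expand F ::= end
   9  $ int int end   end int int $             match end
  10  $ int int       int int $                 match int
  11  $ int           int $                     match int
Accept reached after 11 steps.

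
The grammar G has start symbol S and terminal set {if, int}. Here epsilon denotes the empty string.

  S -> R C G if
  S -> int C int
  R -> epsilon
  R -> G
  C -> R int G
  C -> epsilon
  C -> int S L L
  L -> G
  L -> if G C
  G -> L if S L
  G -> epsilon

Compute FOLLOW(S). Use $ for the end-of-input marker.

{$, if, int}

FIRST(S) = {if, int}  (via R C G if)
FIRST(R) = {epsilon, if}  (via G)
FIRST(C) = {epsilon, if, int}  (via R int G)
FIRST(L) = {epsilon, if}  (via G)
FIRST(G) = {epsilon, if}  (via L if S L)
FOLLOW(S) includes $ since S is the start symbol.
FOLLOW(R): in S->R C G if, R is followed by C G if with FIRST {if, int}; in C->R int G, R is followed by int G with FIRST {int}. Thus FOLLOW(R) = {if, int}.
FOLLOW(S): in C->int S L L, S is followed by L L with FIRST {epsilon, if}; in C->int S L L, the suffix after S is nullable, so FOLLOW(S) ⊇ FOLLOW(C) = {if, int}; in G->L if S L, S is followed by L with FIRST {epsilon, if}; in G->L if S L, the suffix after S is nullable, so FOLLOW(S) ⊇ FOLLOW(G) = {if, int}. Thus FOLLOW(S) = {$, if, int}.
FOLLOW(C): in S->R C G if, C is followed by G if with FIRST {if}; in S->int C int, C is followed by int with FIRST {int}; in L->if G C, the suffix after C is empty, so FOLLOW(C) ⊇ FOLLOW(L) = {if, int}. Thus FOLLOW(C) = {if, int}.
FOLLOW(L): in C->int S L L (occurrence 1), L is followed by L with FIRST {epsilon, if}; in C->int S L L (occurrence 1), the suffix after L is nullable, so FOLLOW(L) ⊇ FOLLOW(C) = {if, int}; in C->int S L L (occurrence 2), the suffix after L is empty, so FOLLOW(L) ⊇ FOLLOW(C) = {if, int}; in G->L if S L (occurrence 1), L is followed by if S L with FIRST {if}; in G->L if S L (occurrence 2), the suffix after L is empty, so FOLLOW(L) ⊇ FOLLOW(G) = {if, int}. Thus FOLLOW(L) = {if, int}.
FOLLOW(G): in S->R C G if, G is followed by if with FIRST {if}; in R->G, the suffix after G is empty, so FOLLOW(G) ⊇ FOLLOW(R) = {if, int}; in C->R int G, the suffix after G is empty, so FOLLOW(G) ⊇ FOLLOW(C) = {if, int}; in L->G, the suffix after G is empty, so FOLLOW(G) ⊇ FOLLOW(L) = {if, int}; in L->if G C, G is followed by C with FIRST {epsilon, if, int}; in L->if G C, the suffix after G is nullable, so FOLLOW(G) ⊇ FOLLOW(L) = {if, int}. Thus FOLLOW(G) = {if, int}.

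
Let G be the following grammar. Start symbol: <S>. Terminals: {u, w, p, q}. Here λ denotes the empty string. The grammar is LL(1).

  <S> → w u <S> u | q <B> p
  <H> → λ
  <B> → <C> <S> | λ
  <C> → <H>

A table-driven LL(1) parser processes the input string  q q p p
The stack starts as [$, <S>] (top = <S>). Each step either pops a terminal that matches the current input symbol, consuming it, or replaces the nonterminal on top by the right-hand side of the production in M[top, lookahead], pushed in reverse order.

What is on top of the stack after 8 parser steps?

step 1: stack=$ <S>  input=q q p p $  — expand <S> → q <B> p
step 2: stack=$ p <B> q  input=q q p p $  — match q
step 3: stack=$ p <B>  input=q p p $  — expand <B> → <C> <S>
step 4: stack=$ p <S> <C>  input=q p p $  — expand <C> → <H>
step 5: stack=$ p <S> <H>  input=q p p $  — expand <H> → λ
step 6: stack=$ p <S>  input=q p p $  — expand <S> → q <B> p
step 7: stack=$ p p <B> q  input=q p p $  — match q
step 8: stack=$ p p <B>  input=p p $  — expand <B> → λ
Stack after step 8: $ p p (top = p).

p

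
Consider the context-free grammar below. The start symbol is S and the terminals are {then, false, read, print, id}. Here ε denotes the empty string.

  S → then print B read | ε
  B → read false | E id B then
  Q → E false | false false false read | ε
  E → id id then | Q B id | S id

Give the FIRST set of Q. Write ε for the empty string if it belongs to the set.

FIRST(S) = {ε, then}
FIRST(B) = {false, id, read, then}  (via E id B then)
FIRST(Q) = {ε, false, id, read, then}  (via E false)
FIRST(E) = {false, id, read, then}  (via Q B id, S id)

{ε, false, id, read, then}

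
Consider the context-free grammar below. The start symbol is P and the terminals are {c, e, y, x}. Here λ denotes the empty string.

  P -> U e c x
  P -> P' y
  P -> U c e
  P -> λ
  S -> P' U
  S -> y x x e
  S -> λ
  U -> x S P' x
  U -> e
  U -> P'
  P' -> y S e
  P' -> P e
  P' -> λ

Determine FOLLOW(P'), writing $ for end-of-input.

FIRST(P): from P->U e c x we get {c, e, x, y}; from P->P' y we get {c, e, x, y}; from P->U c e we get {c, e, x, y}; from P->λ we get {λ}. So FIRST(P) = {λ, c, e, x, y}.
FIRST(P'): from P'->y S e we get {y}; from P'->P e we get {c, e, x, y}; from P'->λ we get {λ}. So FIRST(P') = {λ, c, e, x, y}.
FIRST(U): from U->x S P' x we get {x}; from U->e we get {e}; from U->P' we get {λ, c, e, x, y}. So FIRST(U) = {λ, c, e, x, y}.
FIRST(S): from S->P' U we get {λ, c, e, x, y}; from S->y x x e we get {y}; from S->λ we get {λ}. So FIRST(S) = {λ, c, e, x, y}.
FOLLOW(P) includes $ since P is the start symbol.
FOLLOW(P): in P'->P e, P is followed by e with FIRST {e}. Thus FOLLOW(P) = {$, e}.
FOLLOW(S): in U->x S P' x, S is followed by P' x with FIRST {c, e, x, y}; in P'->y S e, S is followed by e with FIRST {e}. Thus FOLLOW(S) = {c, e, x, y}.
FOLLOW(U): in P->U e c x, U is followed by e c x with FIRST {e}; in P->U c e, U is followed by c e with FIRST {c}; in S->P' U, the suffix after U is empty, so FOLLOW(U) ⊇ FOLLOW(S) = {c, e, x, y}. Thus FOLLOW(U) = {c, e, x, y}.
FOLLOW(P'): in P->P' y, P' is followed by y with FIRST {y}; in S->P' U, P' is followed by U with FIRST {λ, c, e, x, y}; in S->P' U, the suffix after P' is nullable, so FOLLOW(P') ⊇ FOLLOW(S) = {c, e, x, y}; in U->x S P' x, P' is followed by x with FIRST {x}; in U->P', the suffix after P' is empty, so FOLLOW(P') ⊇ FOLLOW(U) = {c, e, x, y}. Thus FOLLOW(P') = {c, e, x, y}.

{c, e, x, y}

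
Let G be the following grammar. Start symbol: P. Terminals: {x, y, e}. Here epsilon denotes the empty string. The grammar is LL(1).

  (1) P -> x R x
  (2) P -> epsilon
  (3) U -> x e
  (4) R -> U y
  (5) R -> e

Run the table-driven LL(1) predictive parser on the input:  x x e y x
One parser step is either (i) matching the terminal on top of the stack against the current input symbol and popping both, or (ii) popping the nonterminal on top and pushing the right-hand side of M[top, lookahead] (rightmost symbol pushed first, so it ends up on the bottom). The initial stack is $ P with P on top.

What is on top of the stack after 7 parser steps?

     Stack      Input        Action
  1  $ P        x x e y x $  expand P -> x R x
  2  $ x R x    x x e y x $  match x
  3  $ x R      x e y x $    expand R -> U y
  4  $ x y U    x e y x $    expand U -> x e
  5  $ x y e x  x e y x $    match x
  6  $ x y e    e y x $      match e
  7  $ x y      y x $        match y
Stack after step 7: $ x (top = x).

x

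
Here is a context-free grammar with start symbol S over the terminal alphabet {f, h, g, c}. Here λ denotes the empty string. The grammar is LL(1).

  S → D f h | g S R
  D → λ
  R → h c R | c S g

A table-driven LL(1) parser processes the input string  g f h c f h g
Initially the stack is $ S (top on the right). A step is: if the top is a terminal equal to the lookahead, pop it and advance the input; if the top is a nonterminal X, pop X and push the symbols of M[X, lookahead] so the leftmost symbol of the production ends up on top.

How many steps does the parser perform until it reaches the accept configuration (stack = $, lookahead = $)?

13

      Stack      Input            Action
   1  $ S        g f h c f h g $  expand S → g S R
   2  $ R S g    g f h c f h g $  match g
   3  $ R S      f h c f h g $    expand S → D f h
   4  $ R h f D  f h c f h g $    expand D → λ
   5  $ R h f    f h c f h g $    match f
   6  $ R h      h c f h g $      match h
   7  $ R        c f h g $        expand R → c S g
   8  $ g S c    c f h g $        match c
   9  $ g S      f h g $          expand S → D f h
  10  $ g h f D  f h g $          expand D → λ
  11  $ g h f    f h g $          match f
  12  $ g h      h g $            match h
  13  $ g        g $              match g
Accept reached after 13 steps.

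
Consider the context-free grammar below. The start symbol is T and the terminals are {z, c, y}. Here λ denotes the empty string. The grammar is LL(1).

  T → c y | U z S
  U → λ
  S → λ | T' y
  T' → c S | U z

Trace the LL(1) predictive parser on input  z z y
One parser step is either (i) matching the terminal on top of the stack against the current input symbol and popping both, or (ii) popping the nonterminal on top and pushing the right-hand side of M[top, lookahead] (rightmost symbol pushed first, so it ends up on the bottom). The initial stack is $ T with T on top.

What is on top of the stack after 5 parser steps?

     Stack    Input    Action
  1  $ T      z z y $  expand T → U z S
  2  $ S z U  z z y $  expand U → λ
  3  $ S z    z z y $  match z
  4  $ S      z y $    expand S → T' y
  5  $ y T'   z y $    expand T' → U z
Stack after step 5: $ y z U (top = U).

U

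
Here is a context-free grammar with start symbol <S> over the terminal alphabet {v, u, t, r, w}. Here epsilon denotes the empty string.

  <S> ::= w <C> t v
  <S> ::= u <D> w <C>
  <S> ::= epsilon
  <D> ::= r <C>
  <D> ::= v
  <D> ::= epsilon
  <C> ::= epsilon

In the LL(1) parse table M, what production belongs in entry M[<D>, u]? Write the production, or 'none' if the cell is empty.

FIRST(<S>) = {epsilon, u, w}
FIRST(<D>) = {epsilon, r, v}
FIRST(<C>) = {epsilon}
FOLLOW(<S>) includes $ since <S> is the start symbol.
FOLLOW(<D>): in <S>::=u <D> w <C>, <D> is followed by w <C> with FIRST {w}. Thus FOLLOW(<D>) = {w}.
For <D> ::= r <C>: FIRST(r <C>) = {r}, so it goes in M[<D>, t] for t ∈ {r}.
For <D> ::= v: FIRST(v) = {v}, so it goes in M[<D>, t] for t ∈ {v}.
For <D> ::= epsilon: FIRST(epsilon) = {epsilon}, so it goes in M[<D>, t] for t ∈ {}; since epsilon ∈ FIRST, also for every t ∈ FOLLOW(<D>) = {w}.
None of these place a production in M[<D>, u].

none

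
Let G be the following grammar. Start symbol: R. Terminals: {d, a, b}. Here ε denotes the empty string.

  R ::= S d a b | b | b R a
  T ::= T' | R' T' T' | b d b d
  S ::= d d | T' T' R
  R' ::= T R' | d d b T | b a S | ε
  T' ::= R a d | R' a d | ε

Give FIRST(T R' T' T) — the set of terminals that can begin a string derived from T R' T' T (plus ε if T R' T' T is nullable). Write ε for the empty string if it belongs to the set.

{ε, a, b, d}

FIRST(R) = {a, b, d}  (via S d a b)
FIRST(T) = {ε, a, b, d}  (via T', R' T' T')
FIRST(R') = {ε, a, b, d}  (via T R')
FIRST(T') = {ε, a, b, d}  (via R a d, R' a d)
FIRST(S) = {a, b, d}  (via T' T' R)
FIRST(T R' T' T): take FIRST of each symbol in turn, carrying on past any symbol whose FIRST contains ε; result {ε, a, b, d}.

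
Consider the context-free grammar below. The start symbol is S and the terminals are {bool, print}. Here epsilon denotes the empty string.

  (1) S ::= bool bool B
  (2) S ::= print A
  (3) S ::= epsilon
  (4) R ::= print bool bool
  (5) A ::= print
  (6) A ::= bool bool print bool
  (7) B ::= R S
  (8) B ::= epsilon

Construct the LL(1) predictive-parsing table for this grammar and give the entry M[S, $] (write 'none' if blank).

S ::= epsilon

FIRST(S): from S::=bool bool B we get {bool}; from S::=print A we get {print}; from S::=epsilon we get {epsilon}. So FIRST(S) = {epsilon, bool, print}.
FIRST(R): from R::=print bool bool we get {print}. So FIRST(R) = {print}.
FIRST(A): from A::=print we get {print}; from A::=bool bool print bool we get {bool}. So FIRST(A) = {bool, print}.
FIRST(B): from B::=R S we get {print}; from B::=epsilon we get {epsilon}. So FIRST(B) = {epsilon, print}.
FOLLOW(S) includes $ since S is the start symbol.
FOLLOW(S): in B::=R S, the suffix after S is empty, so FOLLOW(S) ⊇ FOLLOW(B) = {$}. Thus FOLLOW(S) = {$}.
FOLLOW(B): in S::=bool bool B, the suffix after B is empty, so FOLLOW(B) ⊇ FOLLOW(S) = {$}. Thus FOLLOW(B) = {$}.
For S ::= bool bool B: FIRST(bool bool B) = {bool}, so it goes in M[S, t] for t ∈ {bool}.
For S ::= print A: FIRST(print A) = {print}, so it goes in M[S, t] for t ∈ {print}.
For S ::= epsilon: FIRST(epsilon) = {epsilon}, so it goes in M[S, t] for t ∈ {}; since epsilon ∈ FIRST, also for every t ∈ FOLLOW(S) = {$}.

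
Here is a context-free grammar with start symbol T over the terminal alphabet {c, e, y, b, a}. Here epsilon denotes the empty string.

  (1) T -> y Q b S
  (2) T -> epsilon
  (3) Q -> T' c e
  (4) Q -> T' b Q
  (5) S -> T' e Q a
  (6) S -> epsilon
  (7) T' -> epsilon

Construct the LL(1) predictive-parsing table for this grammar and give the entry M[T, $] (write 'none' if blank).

FIRST(T): from T->y Q b S we get {y}; from T->epsilon we get {epsilon}. So FIRST(T) = {epsilon, y}.
FIRST(T'): from T'->epsilon we get {epsilon}. So FIRST(T') = {epsilon}.
FIRST(Q): from Q->T' c e we get {c}; from Q->T' b Q we get {b}. So FIRST(Q) = {b, c}.
FIRST(S): from S->T' e Q a we get {e}; from S->epsilon we get {epsilon}. So FIRST(S) = {epsilon, e}.
FOLLOW(T) includes $ since T is the start symbol.
FOLLOW(T): T appears on no right-hand side. Thus FOLLOW(T) = {$}.
For T -> y Q b S: FIRST(y Q b S) = {y}, so it goes in M[T, t] for t ∈ {y}.
For T -> epsilon: FIRST(epsilon) = {epsilon}, so it goes in M[T, t] for t ∈ {}; since epsilon ∈ FIRST, also for every t ∈ FOLLOW(T) = {$}.

T -> epsilon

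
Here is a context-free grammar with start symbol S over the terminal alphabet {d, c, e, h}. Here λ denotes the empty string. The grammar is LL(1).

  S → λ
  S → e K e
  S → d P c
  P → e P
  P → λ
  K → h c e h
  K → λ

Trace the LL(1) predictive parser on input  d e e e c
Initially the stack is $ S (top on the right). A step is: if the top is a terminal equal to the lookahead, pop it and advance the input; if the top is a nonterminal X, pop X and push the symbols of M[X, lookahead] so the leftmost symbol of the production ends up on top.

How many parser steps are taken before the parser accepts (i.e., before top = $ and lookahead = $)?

      Stack    Input        Action
   1  $ S      d e e e c $  expand S → d P c
   2  $ c P d  d e e e c $  match d
   3  $ c P    e e e c $    expand P → e P
   4  $ c P e  e e e c $    match e
   5  $ c P    e e c $      expand P → e P
   6  $ c P e  e e c $      match e
   7  $ c P    e c $        expand P → e P
   8  $ c P e  e c $        match e
   9  $ c P    c $          expand P → λ
  10  $ c      c $          match c
Accept reached after 10 steps.

10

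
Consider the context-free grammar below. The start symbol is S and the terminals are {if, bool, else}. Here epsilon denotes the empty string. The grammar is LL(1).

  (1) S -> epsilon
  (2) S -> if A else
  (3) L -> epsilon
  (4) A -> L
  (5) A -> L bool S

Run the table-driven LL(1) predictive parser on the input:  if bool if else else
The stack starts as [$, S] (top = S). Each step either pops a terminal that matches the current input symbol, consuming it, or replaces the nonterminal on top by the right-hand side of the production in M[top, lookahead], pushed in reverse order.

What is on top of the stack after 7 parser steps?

A

step 1: stack=$ S  input=if bool if else else $  — expand S -> if A else
step 2: stack=$ else A if  input=if bool if else else $  — match if
step 3: stack=$ else A  input=bool if else else $  — expand A -> L bool S
step 4: stack=$ else S bool L  input=bool if else else $  — expand L -> epsilon
step 5: stack=$ else S bool  input=bool if else else $  — match bool
step 6: stack=$ else S  input=if else else $  — expand S -> if A else
step 7: stack=$ else else A if  input=if else else $  — match if
Stack after step 7: $ else else A (top = A).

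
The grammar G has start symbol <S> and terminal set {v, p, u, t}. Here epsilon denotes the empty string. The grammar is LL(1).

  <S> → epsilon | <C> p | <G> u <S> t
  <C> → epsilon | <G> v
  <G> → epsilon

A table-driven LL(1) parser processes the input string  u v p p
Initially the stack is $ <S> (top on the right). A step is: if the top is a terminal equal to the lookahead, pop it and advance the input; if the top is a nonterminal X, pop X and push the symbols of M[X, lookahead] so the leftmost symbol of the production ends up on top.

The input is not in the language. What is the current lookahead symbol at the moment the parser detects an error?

step 1: stack=$ <S>  input=u v p p $  — expand <S> → <G> u <S> t
step 2: stack=$ t <S> u <G>  input=u v p p $  — expand <G> → epsilon
step 3: stack=$ t <S> u  input=u v p p $  — match u
step 4: stack=$ t <S>  input=v p p $  — expand <S> → <C> p
step 5: stack=$ t p <C>  input=v p p $  — expand <C> → <G> v
step 6: stack=$ t p v <G>  input=v p p $  — expand <G> → epsilon
step 7: stack=$ t p v  input=v p p $  — match v
step 8: stack=$ t p  input=p p $  — match p
step 9: stack=$ t  input=p $  — error: top is terminal t but lookahead is p

p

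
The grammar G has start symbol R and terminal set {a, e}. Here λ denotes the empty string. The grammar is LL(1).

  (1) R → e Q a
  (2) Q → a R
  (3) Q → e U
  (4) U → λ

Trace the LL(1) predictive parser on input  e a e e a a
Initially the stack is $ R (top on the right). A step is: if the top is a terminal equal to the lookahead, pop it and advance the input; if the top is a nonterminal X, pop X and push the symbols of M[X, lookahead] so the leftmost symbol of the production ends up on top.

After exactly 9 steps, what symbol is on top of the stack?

     Stack      Input          Action
  1  $ R        e a e e a a $  expand R → e Q a
  2  $ a Q e    e a e e a a $  match e
  3  $ a Q      a e e a a $    expand Q → a R
  4  $ a R a    a e e a a $    match a
  5  $ a R      e e a a $      expand R → e Q a
  6  $ a a Q e  e e a a $      match e
  7  $ a a Q    e a a $        expand Q → e U
  8  $ a a U e  e a a $        match e
  9  $ a a U    a a $          expand U → λ
Stack after step 9: $ a a (top = a).

a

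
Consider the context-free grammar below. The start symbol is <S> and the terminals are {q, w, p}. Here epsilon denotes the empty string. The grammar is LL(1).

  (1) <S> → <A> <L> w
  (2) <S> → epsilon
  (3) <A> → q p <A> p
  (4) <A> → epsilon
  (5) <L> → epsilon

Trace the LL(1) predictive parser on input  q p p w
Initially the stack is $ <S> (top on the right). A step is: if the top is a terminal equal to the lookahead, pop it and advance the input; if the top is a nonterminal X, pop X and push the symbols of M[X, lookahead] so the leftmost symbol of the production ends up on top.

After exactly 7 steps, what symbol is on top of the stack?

w

     Stack              Input      Action
  1  $ <S>              q p p w $  expand <S> → <A> <L> w
  2  $ w <L> <A>        q p p w $  expand <A> → q p <A> p
  3  $ w <L> p <A> p q  q p p w $  match q
  4  $ w <L> p <A> p    p p w $    match p
  5  $ w <L> p <A>      p w $      expand <A> → epsilon
  6  $ w <L> p          p w $      match p
  7  $ w <L>            w $        expand <L> → epsilon
Stack after step 7: $ w (top = w).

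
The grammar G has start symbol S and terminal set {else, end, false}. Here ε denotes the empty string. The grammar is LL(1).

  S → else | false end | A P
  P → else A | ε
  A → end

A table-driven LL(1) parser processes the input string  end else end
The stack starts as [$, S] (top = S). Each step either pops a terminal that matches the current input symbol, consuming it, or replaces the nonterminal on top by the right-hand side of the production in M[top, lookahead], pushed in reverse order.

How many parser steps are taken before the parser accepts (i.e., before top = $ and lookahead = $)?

step 1: stack=$ S  input=end else end $  — expand S → A P
step 2: stack=$ P A  input=end else end $  — expand A → end
step 3: stack=$ P end  input=end else end $  — match end
step 4: stack=$ P  input=else end $  — expand P → else A
step 5: stack=$ A else  input=else end $  — match else
step 6: stack=$ A  input=end $  — expand A → end
step 7: stack=$ end  input=end $  — match end
Accept reached after 7 steps.

7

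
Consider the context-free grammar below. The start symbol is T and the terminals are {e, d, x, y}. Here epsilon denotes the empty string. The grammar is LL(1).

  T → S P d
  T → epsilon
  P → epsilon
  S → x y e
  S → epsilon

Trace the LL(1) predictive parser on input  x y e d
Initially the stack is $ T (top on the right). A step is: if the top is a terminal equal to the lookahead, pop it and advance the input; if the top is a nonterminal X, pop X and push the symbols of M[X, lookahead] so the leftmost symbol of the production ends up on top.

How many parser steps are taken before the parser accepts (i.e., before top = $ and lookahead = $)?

     Stack        Input      Action
  1  $ T          x y e d $  expand T → S P d
  2  $ d P S      x y e d $  expand S → x y e
  3  $ d P e y x  x y e d $  match x
  4  $ d P e y    y e d $    match y
  5  $ d P e      e d $      match e
  6  $ d P        d $        expand P → epsilon
  7  $ d          d $        match d
Accept reached after 7 steps.

7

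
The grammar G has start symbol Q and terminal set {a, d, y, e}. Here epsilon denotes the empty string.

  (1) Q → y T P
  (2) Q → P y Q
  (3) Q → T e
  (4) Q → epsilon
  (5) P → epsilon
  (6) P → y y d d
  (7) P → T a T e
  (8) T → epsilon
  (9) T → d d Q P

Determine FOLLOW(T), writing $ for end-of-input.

{$, a, d, e, y}

FIRST(T) = {epsilon, d}
FIRST(P) = {epsilon, a, d, y}  (via T a T e)
FIRST(Q) = {epsilon, a, d, e, y}  (via P y Q, T e)
FOLLOW(Q) includes $ since Q is the start symbol.
FOLLOW(Q): in Q→P y Q, the suffix after Q is empty (adds nothing new); in T→d d Q P, Q is followed by P with FIRST {epsilon, a, d, y}; in T→d d Q P, the suffix after Q is nullable, so FOLLOW(Q) ⊇ FOLLOW(T) = {$, a, d, e, y}. Thus FOLLOW(Q) = {$, a, d, e, y}.
FOLLOW(T): in Q→y T P, T is followed by P with FIRST {epsilon, a, d, y}; in Q→y T P, the suffix after T is nullable, so FOLLOW(T) ⊇ FOLLOW(Q) = {$, a, d, e, y}; in Q→T e, T is followed by e with FIRST {e}; in P→T a T e (occurrence 1), T is followed by a T e with FIRST {a}; in P→T a T e (occurrence 2), T is followed by e with FIRST {e}. Thus FOLLOW(T) = {$, a, d, e, y}.
FOLLOW(P): in Q→y T P, the suffix after P is empty, so FOLLOW(P) ⊇ FOLLOW(Q) = {$, a, d, e, y}; in Q→P y Q, P is followed by y Q with FIRST {y}; in T→d d Q P, the suffix after P is empty, so FOLLOW(P) ⊇ FOLLOW(T) = {$, a, d, e, y}. Thus FOLLOW(P) = {$, a, d, e, y}.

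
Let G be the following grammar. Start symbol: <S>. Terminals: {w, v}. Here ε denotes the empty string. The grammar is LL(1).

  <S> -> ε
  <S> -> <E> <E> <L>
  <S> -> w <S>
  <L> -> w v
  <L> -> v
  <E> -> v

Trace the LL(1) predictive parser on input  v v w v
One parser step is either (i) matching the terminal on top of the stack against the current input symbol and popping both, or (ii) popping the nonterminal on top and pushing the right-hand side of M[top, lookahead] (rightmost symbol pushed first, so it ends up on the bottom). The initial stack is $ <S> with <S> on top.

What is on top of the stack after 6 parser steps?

w

step 1: stack=$ <S>  input=v v w v $  — expand <S> -> <E> <E> <L>
step 2: stack=$ <L> <E> <E>  input=v v w v $  — expand <E> -> v
step 3: stack=$ <L> <E> v  input=v v w v $  — match v
step 4: stack=$ <L> <E>  input=v w v $  — expand <E> -> v
step 5: stack=$ <L> v  input=v w v $  — match v
step 6: stack=$ <L>  input=w v $  — expand <L> -> w v
Stack after step 6: $ v w (top = w).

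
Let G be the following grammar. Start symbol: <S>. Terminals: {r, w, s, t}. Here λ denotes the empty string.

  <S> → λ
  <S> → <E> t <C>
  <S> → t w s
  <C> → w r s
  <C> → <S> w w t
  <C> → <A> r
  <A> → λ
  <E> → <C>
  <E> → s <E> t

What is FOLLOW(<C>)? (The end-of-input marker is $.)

FIRST(<A>) = {λ}
FIRST(<S>) = {λ, r, s, t, w}  (via <E> t <C>)
FIRST(<C>) = {r, s, t, w}  (via <S> w w t, <A> r)
FIRST(<E>) = {r, s, t, w}  (via <C>)
FOLLOW(<S>) includes $ since <S> is the start symbol.
FOLLOW(<S>): in <C>→<S> w w t, <S> is followed by w w t with FIRST {w}. Thus FOLLOW(<S>) = {$, w}.
FOLLOW(<A>): in <C>→<A> r, <A> is followed by r with FIRST {r}. Thus FOLLOW(<A>) = {r}.
FOLLOW(<E>): in <S>→<E> t <C>, <E> is followed by t <C> with FIRST {t}; in <E>→s <E> t, <E> is followed by t with FIRST {t}. Thus FOLLOW(<E>) = {t}.
FOLLOW(<C>): in <S>→<E> t <C>, the suffix after <C> is empty, so FOLLOW(<C>) ⊇ FOLLOW(<S>) = {$, w}; in <E>→<C>, the suffix after <C> is empty, so FOLLOW(<C>) ⊇ FOLLOW(<E>) = {t}. Thus FOLLOW(<C>) = {$, t, w}.

{$, t, w}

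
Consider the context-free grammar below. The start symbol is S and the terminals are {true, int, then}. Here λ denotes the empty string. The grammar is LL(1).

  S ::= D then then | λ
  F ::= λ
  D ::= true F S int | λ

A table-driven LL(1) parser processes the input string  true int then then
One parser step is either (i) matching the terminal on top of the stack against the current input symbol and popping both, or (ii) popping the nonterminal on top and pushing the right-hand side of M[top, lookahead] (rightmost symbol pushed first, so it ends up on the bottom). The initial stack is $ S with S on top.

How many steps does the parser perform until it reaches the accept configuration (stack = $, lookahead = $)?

8

step 1: stack=$ S  input=true int then then $  — expand S ::= D then then
step 2: stack=$ then then D  input=true int then then $  — expand D ::= true F S int
step 3: stack=$ then then int S F true  input=true int then then $  — match true
step 4: stack=$ then then int S F  input=int then then $  — expand F ::= λ
step 5: stack=$ then then int S  input=int then then $  — expand S ::= λ
step 6: stack=$ then then int  input=int then then $  — match int
step 7: stack=$ then then  input=then then $  — match then
step 8: stack=$ then  input=then $  — match then
Accept reached after 8 steps.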